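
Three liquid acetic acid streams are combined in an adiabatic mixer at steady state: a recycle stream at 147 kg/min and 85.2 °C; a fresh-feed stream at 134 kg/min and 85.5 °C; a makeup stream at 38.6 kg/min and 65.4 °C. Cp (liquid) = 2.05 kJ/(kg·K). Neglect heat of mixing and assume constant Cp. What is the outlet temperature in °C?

T_out = 82.9 °C

No heat crosses the boundary, so H_out = H_in.
Σ ṁᵢCp,ᵢTᵢ = 147×2.05×85.2 + 134×2.05×85.5 + 38.6×2.05×65.4 = 54337
Σ ṁᵢCp,ᵢ = 147×2.05 + 134×2.05 + 38.6×2.05 = 655.18
T_out = 54337 / 655.18 = 82.934 °C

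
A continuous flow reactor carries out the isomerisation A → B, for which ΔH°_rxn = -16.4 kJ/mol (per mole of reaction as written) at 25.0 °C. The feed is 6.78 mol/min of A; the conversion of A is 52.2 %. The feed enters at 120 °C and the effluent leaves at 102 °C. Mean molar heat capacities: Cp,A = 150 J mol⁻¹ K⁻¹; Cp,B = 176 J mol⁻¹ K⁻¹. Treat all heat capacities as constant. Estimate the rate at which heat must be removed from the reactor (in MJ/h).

Q_out = 4.16 MJ/h

Extent of reaction ξ = 0.522 × 6.78 = 3.5392 mol/min
Reaction term: ξ·ΔH°_rxn = 3.5392 × -16.4 = -58.042 kJ/min
Sensible, feed 120→25 °C: -96.615 kJ/min
Outlet flows (mol/min): A 3.2408, B 3.5392
Sensible, products 25→102 °C: 85.394 kJ/min
Q = ΔH = -69.263 kJ/min = -1.1544 kW
Heat removed = 4.1558 MJ/h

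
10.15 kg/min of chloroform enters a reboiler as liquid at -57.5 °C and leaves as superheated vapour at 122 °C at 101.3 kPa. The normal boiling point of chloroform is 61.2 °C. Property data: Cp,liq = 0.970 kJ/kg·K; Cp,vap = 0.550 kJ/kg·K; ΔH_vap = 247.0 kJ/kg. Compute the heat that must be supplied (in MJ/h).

liquid -57.5→61.2 °C: 115.14 kJ/kg
vaporisation at 61.2 °C: 247 kJ/kg
vapour 61.2→122 °C: 33.44 kJ/kg
Δh = 115.14 + 247 + 33.44 = 395.58 kJ/kg
Q = ṁ·Δh = 10.15 kg/min × 395.58 kJ/kg = 4015.1 kJ/min
|Q| = 66.919 kW = 240.91 MJ/h

Q = 241 MJ/h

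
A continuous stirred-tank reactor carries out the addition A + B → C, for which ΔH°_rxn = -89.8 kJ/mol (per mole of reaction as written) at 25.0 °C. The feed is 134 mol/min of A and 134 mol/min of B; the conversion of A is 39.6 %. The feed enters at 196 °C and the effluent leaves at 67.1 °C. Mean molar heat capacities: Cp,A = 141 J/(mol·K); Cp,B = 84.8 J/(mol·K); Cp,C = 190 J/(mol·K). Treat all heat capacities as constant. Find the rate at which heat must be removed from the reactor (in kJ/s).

Extent of reaction ξ = 0.396 × 134 = 53.064 mol/min
Reaction term: ξ·ΔH°_rxn = 53.064 × -89.8 = -4765.1 kJ/min
Sensible, feed 196→25 °C: -5174 kJ/min
Outlet flows (mol/min): A 80.936, B 80.936, C 53.064
Sensible, products 25→67.1 °C: 1193.9 kJ/min
Q = ΔH = -8745.3 kJ/min = -145.75 kW
Heat removed = 145.75 kJ/s

Q_out = 146 kJ/s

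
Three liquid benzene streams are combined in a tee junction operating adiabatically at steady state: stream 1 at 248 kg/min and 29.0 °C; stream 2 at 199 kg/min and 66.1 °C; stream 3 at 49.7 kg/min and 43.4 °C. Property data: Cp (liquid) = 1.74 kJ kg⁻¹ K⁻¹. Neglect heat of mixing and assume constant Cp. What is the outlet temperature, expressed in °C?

No heat crosses the boundary, so H_out = H_in.
Σ ṁᵢCp,ᵢTᵢ = 248×1.74×29.0 + 199×1.74×66.1 + 49.7×1.74×43.4 = 39155
Σ ṁᵢCp,ᵢ = 248×1.74 + 199×1.74 + 49.7×1.74 = 864.26
T_out = 39155 / 864.26 = 45.305 °C

T_out = 45.3 °C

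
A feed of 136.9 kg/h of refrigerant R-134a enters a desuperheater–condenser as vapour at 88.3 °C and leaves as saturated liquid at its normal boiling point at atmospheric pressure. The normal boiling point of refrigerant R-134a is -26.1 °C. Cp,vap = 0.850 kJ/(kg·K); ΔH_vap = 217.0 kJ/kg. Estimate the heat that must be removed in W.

Q_c = 11900 W

vapour 88.3→-26.1 °C: -97.24 kJ/kg
condensation at -26.1 °C: -217 kJ/kg
Δh = -97.24 + -217 = -314.24 kJ/kg
Q = ṁ·Δh = 136.9 kg/h × -314.24 kJ/kg = -43019 kJ/h
|Q| = 11.95 kW = 11950 W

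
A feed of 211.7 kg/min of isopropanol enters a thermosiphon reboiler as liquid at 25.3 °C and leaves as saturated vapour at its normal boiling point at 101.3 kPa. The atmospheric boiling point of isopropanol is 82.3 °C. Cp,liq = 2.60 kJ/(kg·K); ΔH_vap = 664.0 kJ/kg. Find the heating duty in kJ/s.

liquid 25.3→82.3 °C: 148.2 kJ/kg
vaporisation at 82.3 °C: 664 kJ/kg
Δh = 148.2 + 664 = 812.2 kJ/kg
Q = ṁ·Δh = 211.7 kg/min × 812.2 kJ/kg = 171940 kJ/min
|Q| = 2865.7 kW

Q = 2870 kJ/s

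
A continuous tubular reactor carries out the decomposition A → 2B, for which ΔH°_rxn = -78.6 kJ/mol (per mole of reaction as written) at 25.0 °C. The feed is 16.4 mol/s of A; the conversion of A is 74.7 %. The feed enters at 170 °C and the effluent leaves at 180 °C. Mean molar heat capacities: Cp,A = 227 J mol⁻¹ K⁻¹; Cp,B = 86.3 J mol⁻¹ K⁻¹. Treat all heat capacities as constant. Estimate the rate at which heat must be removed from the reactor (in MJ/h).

Q_out = 3700 MJ/h

Extent of reaction ξ = 0.747 × 16.4 = 12.251 mol/s
Reaction term: ξ·ΔH°_rxn = 12.251 × -78.6 = -962.91 kJ/s
Sensible, feed 170→25 °C: -539.81 kJ/s
Outlet flows (mol/s): A 4.1492, B 24.502
Sensible, products 25→180 °C: 473.74 kJ/s
Q = ΔH = -1029 kJ/s = -1029 kW
Heat removed = 3704.3 MJ/h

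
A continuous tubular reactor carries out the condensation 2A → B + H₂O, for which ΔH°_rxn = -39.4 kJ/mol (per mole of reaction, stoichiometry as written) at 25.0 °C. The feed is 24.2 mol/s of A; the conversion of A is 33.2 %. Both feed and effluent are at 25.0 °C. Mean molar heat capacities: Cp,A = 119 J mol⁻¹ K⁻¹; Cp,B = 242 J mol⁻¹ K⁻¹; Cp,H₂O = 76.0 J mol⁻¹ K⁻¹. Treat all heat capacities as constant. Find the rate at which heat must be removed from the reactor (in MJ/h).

Q_out = 570 MJ/h

Extent of reaction ξ = 0.332 × 24.2 / 2 = 4.0172 mol/s
Reaction term: ξ·ΔH°_rxn = 4.0172 × -39.4 = -158.28 kJ/s
Q = ΔH = -158.28 kJ/s = -158.28 kW
Heat removed = 569.8 MJ/h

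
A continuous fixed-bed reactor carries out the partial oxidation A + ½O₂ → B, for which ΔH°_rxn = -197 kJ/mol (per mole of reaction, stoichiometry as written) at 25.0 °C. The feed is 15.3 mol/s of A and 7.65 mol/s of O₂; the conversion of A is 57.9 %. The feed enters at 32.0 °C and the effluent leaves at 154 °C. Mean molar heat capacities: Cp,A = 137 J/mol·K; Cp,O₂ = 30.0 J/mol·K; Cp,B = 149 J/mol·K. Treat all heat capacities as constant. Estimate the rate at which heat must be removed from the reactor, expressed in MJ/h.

Extent of reaction ξ = 0.579 × 15.3 = 8.8587 mol/s
Reaction term: ξ·ΔH°_rxn = 8.8587 × -197 = -1745.2 kJ/s
Sensible, feed 32.0→25 °C: -16.279 kJ/s
Outlet flows (mol/s): A 6.4413, O₂ 3.2207, B 8.8587
Sensible, products 25→154 °C: 296.57 kJ/s
Q = ΔH = -1464.9 kJ/s = -1464.9 kW
Heat removed = 5273.5 MJ/h

Q_out = 5270 MJ/h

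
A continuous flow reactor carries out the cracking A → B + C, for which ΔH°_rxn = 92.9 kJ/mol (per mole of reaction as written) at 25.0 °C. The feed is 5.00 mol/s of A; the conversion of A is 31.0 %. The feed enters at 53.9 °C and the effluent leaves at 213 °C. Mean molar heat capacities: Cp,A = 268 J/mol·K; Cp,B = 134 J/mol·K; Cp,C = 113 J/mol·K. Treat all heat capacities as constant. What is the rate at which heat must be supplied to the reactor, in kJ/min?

Extent of reaction ξ = 0.310 × 5.00 = 1.55 mol/s
Reaction term: ξ·ΔH°_rxn = 1.55 × 92.9 = 144 kJ/s
Sensible, feed 53.9→25 °C: -38.726 kJ/s
Outlet flows (mol/s): A 3.45, B 1.55, C 1.55
Sensible, products 25→213 °C: 245.8 kJ/s
Q = ΔH = 351.07 kJ/s = 351.07 kW
Heat supplied = 21064 kJ/min

Q_in = 21100 kJ/min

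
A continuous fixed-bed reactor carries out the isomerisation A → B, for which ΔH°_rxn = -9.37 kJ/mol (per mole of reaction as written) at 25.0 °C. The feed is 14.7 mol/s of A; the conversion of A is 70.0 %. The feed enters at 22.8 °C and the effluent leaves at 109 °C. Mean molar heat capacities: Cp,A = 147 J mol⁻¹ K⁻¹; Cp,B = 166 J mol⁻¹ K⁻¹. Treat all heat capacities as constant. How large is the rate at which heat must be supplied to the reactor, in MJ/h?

Extent of reaction ξ = 0.700 × 14.7 = 10.29 mol/s
Reaction term: ξ·ΔH°_rxn = 10.29 × -9.37 = -96.417 kJ/s
Sensible, feed 22.8→25 °C: 4.754 kJ/s
Outlet flows (mol/s): A 4.41, B 10.29
Sensible, products 25→109 °C: 197.94 kJ/s
Q = ΔH = 106.28 kJ/s = 106.28 kW
Heat supplied = 382.59 MJ/h

Q_in = 383 MJ/h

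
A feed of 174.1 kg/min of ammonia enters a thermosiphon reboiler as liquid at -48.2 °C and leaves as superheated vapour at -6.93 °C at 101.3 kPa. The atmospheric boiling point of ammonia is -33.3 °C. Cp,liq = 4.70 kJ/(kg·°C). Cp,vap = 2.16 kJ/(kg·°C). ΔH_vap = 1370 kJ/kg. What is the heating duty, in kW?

liquid -48.2→-33.3 °C: 70.03 kJ/kg
vaporisation at -33.3 °C: 1370 kJ/kg
vapour -33.3→-6.93 °C: 56.959 kJ/kg
Δh = 70.03 + 1370 + 56.959 = 1497 kJ/kg
Q = ṁ·Δh = 174.1 kg/min × 1497 kJ/kg = 260630 kJ/min
|Q| = 4343.8 kW

Q = 4340 kW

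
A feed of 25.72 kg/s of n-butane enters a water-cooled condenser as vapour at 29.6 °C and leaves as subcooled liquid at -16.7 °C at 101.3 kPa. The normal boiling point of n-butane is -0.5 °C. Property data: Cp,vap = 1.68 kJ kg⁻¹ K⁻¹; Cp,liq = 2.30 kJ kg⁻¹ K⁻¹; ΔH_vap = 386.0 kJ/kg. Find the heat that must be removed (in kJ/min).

Q_c = 731000 kJ/min

vapour 29.6→-0.5 °C: -50.568 kJ/kg
condensation at -0.5 °C: -386 kJ/kg
liquid -0.5→-16.7 °C: -37.26 kJ/kg
Δh = -50.568 + -386 + -37.26 = -473.83 kJ/kg
Q = ṁ·Δh = 25.72 kg/s × -473.83 kJ/kg = -12187 kJ/s
|Q| = 12187 kW = 731210 kJ/min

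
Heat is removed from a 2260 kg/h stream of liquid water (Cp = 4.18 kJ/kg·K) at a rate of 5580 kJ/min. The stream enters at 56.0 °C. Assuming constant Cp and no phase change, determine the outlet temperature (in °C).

Q = 5580 kJ/min = 334800 kJ/h
ΔT = Q/(ṁ·Cp) = 334800/(2260×4.18) = 35.441 K
T_out = 56.0 − 35.441 = 20.559 °C

T_out = 20.6 °C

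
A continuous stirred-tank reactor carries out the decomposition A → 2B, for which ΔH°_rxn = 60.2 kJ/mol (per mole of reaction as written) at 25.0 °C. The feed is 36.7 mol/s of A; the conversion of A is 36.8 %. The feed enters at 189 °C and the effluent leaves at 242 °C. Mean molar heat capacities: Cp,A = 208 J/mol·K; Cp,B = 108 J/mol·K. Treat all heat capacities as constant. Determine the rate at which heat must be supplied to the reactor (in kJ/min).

Q_in = 74500 kJ/min

Extent of reaction ξ = 0.368 × 36.7 = 13.506 mol/s
Reaction term: ξ·ΔH°_rxn = 13.506 × 60.2 = 813.04 kJ/s
Sensible, feed 189→25 °C: -1251.9 kJ/s
Outlet flows (mol/s): A 23.194, B 27.011
Sensible, products 25→242 °C: 1679.9 kJ/s
Q = ΔH = 1241.1 kJ/s = 1241.1 kW
Heat supplied = 74464 kJ/min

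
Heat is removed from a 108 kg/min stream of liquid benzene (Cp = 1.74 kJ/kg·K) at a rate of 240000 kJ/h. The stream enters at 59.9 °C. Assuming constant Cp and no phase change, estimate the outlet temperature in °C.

T_out = 38.6 °C

Q = 240000 kJ/h = 4000 kJ/min
ΔT = Q/(ṁ·Cp) = 4000/(108×1.74) = 21.286 K
T_out = 59.9 − 21.286 = 38.614 °C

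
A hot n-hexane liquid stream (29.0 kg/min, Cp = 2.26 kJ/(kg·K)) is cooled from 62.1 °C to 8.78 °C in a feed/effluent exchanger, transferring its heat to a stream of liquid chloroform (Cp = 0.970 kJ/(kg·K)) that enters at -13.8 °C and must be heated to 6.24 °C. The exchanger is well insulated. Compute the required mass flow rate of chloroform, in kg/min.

Heat released by hot stream: Q = 29.0 × 2.26 × (62.1 − 8.78) = 3494.6 kJ/min
Energy balance on cold side (adiabatic exchanger): Q = ṁ_c·Cp_c·(T_c,out − T_c,in)
ṁ_c = 3494.6 / [0.970 × (6.24 − -13.8)] = 179.77 kg/min

ṁ_c = 180 kg/min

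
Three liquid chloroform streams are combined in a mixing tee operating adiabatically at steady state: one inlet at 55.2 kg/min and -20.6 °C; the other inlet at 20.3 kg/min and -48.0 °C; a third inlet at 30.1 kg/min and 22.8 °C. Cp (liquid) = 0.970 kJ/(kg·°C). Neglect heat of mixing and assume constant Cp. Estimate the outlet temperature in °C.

No heat crosses the boundary, so H_out = H_in.
T_out = Σ ṁᵢCp,ᵢTᵢ / Σ ṁᵢCp,ᵢ
      = -1382.5 / 102.43 = -13.497 °C

T_out = -13.5 °C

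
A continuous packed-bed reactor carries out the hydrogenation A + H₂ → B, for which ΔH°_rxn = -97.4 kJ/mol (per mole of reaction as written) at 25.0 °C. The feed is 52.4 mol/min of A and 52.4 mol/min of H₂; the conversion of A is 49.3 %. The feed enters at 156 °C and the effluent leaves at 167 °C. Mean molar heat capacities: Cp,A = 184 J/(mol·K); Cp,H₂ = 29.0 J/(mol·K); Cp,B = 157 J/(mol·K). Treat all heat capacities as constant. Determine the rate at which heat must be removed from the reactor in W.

Q_out = 43300 W

Extent of reaction ξ = 0.493 × 52.4 = 25.833 mol/min
Reaction term: ξ·ΔH°_rxn = 25.833 × -97.4 = -2516.2 kJ/min
Sensible, feed 156→25 °C: -1462.1 kJ/min
Outlet flows (mol/min): A 26.567, H₂ 26.567, B 25.833
Sensible, products 25→167 °C: 1379.5 kJ/min
Q = ΔH = -2598.8 kJ/min = -43.313 kW
Heat removed = 43313 W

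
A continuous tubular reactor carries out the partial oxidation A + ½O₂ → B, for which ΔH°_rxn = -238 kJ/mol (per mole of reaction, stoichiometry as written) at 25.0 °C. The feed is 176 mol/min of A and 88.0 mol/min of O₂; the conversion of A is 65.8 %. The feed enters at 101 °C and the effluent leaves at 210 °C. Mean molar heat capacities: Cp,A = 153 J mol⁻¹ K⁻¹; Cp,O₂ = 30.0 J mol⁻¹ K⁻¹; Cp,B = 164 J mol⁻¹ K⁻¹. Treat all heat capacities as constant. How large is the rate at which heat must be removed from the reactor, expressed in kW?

Extent of reaction ξ = 0.658 × 176 = 115.81 mol/min
Reaction term: ξ·ΔH°_rxn = 115.81 × -238 = -27562 kJ/min
Sensible, feed 101→25 °C: -2247.2 kJ/min
Outlet flows (mol/min): A 60.192, O₂ 30.096, B 115.81
Sensible, products 25→210 °C: 5384.4 kJ/min
Q = ΔH = -24425 kJ/min = -407.08 kW
Heat removed = 407.08 kW

Q_out = 407 kW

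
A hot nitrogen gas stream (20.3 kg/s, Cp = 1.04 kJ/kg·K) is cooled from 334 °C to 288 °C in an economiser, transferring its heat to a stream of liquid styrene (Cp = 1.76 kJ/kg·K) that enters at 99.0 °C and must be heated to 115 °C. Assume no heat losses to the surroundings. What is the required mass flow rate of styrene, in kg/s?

Heat released by hot stream: Q = 20.3 × 1.04 × (334 − 288) = 971.15 kJ/s
Energy balance on cold side (adiabatic exchanger): Q = ṁ_c·Cp_c·(T_c,out − T_c,in)
ṁ_c = 971.15 / [1.76 × (115 − 99.0)] = 34.487 kg/s

ṁ_c = 34.5 kg/s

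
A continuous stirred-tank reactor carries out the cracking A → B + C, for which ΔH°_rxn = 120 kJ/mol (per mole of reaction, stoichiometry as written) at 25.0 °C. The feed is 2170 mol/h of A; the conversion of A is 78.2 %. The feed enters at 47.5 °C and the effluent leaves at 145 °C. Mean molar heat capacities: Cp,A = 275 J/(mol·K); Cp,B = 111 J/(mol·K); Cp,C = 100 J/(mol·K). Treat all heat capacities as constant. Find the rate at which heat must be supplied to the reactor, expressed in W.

Extent of reaction ξ = 0.782 × 2170 = 1696.9 mol/h
Reaction term: ξ·ΔH°_rxn = 1696.9 × 120 = 203630 kJ/h
Sensible, feed 47.5→25 °C: -13427 kJ/h
Outlet flows (mol/h): A 473.06, B 1696.9, C 1696.9
Sensible, products 25→145 °C: 58578 kJ/h
Q = ΔH = 248780 kJ/h = 69.107 kW
Heat supplied = 69107 W

Q_in = 69100 W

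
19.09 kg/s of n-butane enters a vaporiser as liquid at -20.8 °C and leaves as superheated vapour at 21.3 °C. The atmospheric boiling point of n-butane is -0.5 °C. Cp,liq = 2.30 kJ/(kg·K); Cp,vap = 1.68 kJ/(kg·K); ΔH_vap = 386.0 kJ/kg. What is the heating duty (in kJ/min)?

liquid -20.8→-0.5 °C: 46.69 kJ/kg
vaporisation at -0.5 °C: 386 kJ/kg
vapour -0.5→21.3 °C: 36.624 kJ/kg
Δh = 46.69 + 386 + 36.624 = 469.31 kJ/kg
Q = ṁ·Δh = 19.09 kg/s × 469.31 kJ/kg = 8959.2 kJ/s
|Q| = 8959.2 kW = 537550 kJ/min

Q = 538000 kJ/min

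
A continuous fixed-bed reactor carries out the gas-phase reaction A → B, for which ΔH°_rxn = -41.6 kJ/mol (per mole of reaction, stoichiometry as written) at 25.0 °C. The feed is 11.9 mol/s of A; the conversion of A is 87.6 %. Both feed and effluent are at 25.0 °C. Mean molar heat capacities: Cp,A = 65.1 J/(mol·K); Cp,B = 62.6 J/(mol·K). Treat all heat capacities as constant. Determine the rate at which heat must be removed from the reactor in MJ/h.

Extent of reaction ξ = 0.876 × 11.9 = 10.424 mol/s
Reaction term: ξ·ΔH°_rxn = 10.424 × -41.6 = -433.66 kJ/s
Q = ΔH = -433.66 kJ/s = -433.66 kW
Heat removed = 1561.2 MJ/h

Q_out = 1560 MJ/h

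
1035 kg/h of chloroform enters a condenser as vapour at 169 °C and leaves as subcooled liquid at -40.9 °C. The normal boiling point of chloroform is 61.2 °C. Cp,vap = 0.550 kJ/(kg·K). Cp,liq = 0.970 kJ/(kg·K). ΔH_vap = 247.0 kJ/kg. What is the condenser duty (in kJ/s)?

Q_c = 117 kJ/s

vapour 169→61.2 °C: -59.29 kJ/kg
condensation at 61.2 °C: -247 kJ/kg
liquid 61.2→-40.9 °C: -99.037 kJ/kg
Δh = -59.29 + -247 + -99.037 = -405.33 kJ/kg
Q = ṁ·Δh = 1035 kg/h × -405.33 kJ/kg = -419510 kJ/h
|Q| = 116.53 kW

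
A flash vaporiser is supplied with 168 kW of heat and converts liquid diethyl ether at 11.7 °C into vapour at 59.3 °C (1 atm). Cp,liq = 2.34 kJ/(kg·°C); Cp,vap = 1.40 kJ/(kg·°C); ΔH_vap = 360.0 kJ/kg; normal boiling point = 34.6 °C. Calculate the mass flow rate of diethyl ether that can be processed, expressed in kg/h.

ṁ = 1350 kg/h

Δh = 2.34×(34.6−11.7) + 360.0 + 1.40×(59.3−34.6) = 448.17 kJ/kg
Q = 168 kW = 168 kJ/s = 604800 kJ/h
ṁ = Q/Δh = 604800 / 448.17 = 1349.5 kg/h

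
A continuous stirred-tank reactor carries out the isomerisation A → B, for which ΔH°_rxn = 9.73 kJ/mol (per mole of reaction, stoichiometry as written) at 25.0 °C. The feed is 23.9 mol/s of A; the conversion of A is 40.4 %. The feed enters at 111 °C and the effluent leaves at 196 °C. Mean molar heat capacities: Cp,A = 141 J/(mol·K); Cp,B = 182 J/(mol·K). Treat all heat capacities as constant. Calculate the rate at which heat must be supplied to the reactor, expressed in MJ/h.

Extent of reaction ξ = 0.404 × 23.9 = 9.6556 mol/s
Reaction term: ξ·ΔH°_rxn = 9.6556 × 9.73 = 93.949 kJ/s
Sensible, feed 111→25 °C: -289.81 kJ/s
Outlet flows (mol/s): A 14.244, B 9.6556
Sensible, products 25→196 °C: 643.95 kJ/s
Q = ΔH = 448.09 kJ/s = 448.09 kW
Heat supplied = 1613.1 MJ/h

Q_in = 1610 MJ/h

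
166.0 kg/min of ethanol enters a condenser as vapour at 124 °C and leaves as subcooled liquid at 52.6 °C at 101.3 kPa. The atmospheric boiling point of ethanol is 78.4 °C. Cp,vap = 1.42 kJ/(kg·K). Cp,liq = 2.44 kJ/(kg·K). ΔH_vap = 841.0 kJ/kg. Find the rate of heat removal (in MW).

Q_c = 2.68 MW

vapour 124→78.4 °C: -64.752 kJ/kg
condensation at 78.4 °C: -841 kJ/kg
liquid 78.4→52.6 °C: -62.952 kJ/kg
Δh = -64.752 + -841 + -62.952 = -968.7 kJ/kg
Q = ṁ·Δh = 166.0 kg/min × -968.7 kJ/kg = -160800 kJ/min
|Q| = 2680.1 kW = 2.6801 MW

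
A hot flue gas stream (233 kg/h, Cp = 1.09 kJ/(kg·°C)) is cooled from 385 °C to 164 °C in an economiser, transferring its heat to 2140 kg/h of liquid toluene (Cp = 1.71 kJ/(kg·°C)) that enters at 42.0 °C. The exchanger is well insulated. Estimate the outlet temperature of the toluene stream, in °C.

T_c,out = 57.3 °C

Heat released by hot stream: Q = 233 × 1.09 × (385 − 164) = 56127 kJ/h
Energy balance on cold side (adiabatic exchanger): Q = ṁ_c·Cp_c·(T_c,out − T_c,in)
T_c,out = 42.0 + 56127/(2140 × 1.71) = 57.338 °C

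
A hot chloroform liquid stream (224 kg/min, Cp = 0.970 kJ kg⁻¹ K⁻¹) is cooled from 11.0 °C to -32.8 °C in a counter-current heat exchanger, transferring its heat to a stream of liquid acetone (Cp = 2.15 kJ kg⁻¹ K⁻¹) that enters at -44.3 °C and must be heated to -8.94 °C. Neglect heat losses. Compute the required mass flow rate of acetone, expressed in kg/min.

Heat released by hot stream: Q = 224 × 0.970 × (11.0 − -32.8) = 9516.9 kJ/min
Energy balance on cold side (adiabatic exchanger): Q = ṁ_c·Cp_c·(T_c,out − T_c,in)
ṁ_c = 9516.9 / [2.15 × (-8.94 − -44.3)] = 125.18 kg/min

ṁ_c = 125 kg/min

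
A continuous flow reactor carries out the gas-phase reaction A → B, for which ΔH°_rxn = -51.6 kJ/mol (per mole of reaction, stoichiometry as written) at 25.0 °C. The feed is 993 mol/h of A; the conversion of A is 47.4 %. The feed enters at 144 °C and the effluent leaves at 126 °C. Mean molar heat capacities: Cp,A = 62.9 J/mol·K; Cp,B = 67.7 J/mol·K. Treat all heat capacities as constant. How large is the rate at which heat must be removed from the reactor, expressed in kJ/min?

Q_out = 420 kJ/min

Extent of reaction ξ = 0.474 × 993 = 470.68 mol/h
Reaction term: ξ·ΔH°_rxn = 470.68 × -51.6 = -24287 kJ/h
Sensible, feed 144→25 °C: -7432.7 kJ/h
Outlet flows (mol/h): A 522.32, B 470.68
Sensible, products 25→126 °C: 6536.6 kJ/h
Q = ΔH = -25183 kJ/h = -6.9954 kW
Heat removed = 419.72 kJ/min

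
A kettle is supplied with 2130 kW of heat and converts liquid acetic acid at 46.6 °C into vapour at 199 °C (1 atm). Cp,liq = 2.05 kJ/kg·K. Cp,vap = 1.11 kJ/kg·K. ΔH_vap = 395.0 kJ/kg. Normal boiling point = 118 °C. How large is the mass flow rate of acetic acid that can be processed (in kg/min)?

Δh = 2.05×(118−46.6) + 395.0 + 1.11×(199−118) = 631.28 kJ/kg
Q = 2130 kW = 2130 kJ/s = 127800 kJ/min
ṁ = Q/Δh = 127800 / 631.28 = 202.45 kg/min

ṁ = 202 kg/min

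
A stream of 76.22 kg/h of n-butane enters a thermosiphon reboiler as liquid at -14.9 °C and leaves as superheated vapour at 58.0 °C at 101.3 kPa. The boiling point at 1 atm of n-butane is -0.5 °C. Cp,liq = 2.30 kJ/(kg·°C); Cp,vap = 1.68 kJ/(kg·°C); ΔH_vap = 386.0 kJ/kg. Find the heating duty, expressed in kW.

Q = 11.0 kW

liquid -14.9→-0.5 °C: 33.12 kJ/kg
vaporisation at -0.5 °C: 386 kJ/kg
vapour -0.5→58.0 °C: 98.28 kJ/kg
Δh = 33.12 + 386 + 98.28 = 517.4 kJ/kg
Q = ṁ·Δh = 76.22 kg/h × 517.4 kJ/kg = 39436 kJ/h
|Q| = 10.955 kW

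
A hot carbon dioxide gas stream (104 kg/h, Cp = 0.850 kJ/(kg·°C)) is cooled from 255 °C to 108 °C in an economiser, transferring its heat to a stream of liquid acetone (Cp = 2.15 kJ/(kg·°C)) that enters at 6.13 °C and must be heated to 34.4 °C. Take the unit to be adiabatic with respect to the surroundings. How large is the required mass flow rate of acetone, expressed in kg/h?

Heat released by hot stream: Q = 104 × 0.850 × (255 − 108) = 12995 kJ/h
Energy balance on cold side (adiabatic exchanger): Q = ṁ_c·Cp_c·(T_c,out − T_c,in)
ṁ_c = 12995 / [2.15 × (34.4 − 6.13)] = 213.8 kg/h

ṁ_c = 214 kg/h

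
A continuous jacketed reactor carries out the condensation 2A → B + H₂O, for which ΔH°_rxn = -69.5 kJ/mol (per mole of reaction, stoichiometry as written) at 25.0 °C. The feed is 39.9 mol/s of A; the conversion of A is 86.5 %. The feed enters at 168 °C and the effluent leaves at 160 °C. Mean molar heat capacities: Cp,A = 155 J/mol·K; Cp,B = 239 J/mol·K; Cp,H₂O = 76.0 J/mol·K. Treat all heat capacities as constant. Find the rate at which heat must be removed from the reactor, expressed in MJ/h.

Q_out = 4450 MJ/h

Extent of reaction ξ = 0.865 × 39.9 / 2 = 17.257 mol/s
Reaction term: ξ·ΔH°_rxn = 17.257 × -69.5 = -1199.3 kJ/s
Sensible, feed 168→25 °C: -884.38 kJ/s
Outlet flows (mol/s): A 5.3865, B 17.257, H₂O 17.257
Sensible, products 25→160 °C: 846.56 kJ/s
Q = ΔH = -1237.2 kJ/s = -1237.2 kW
Heat removed = 4453.8 MJ/h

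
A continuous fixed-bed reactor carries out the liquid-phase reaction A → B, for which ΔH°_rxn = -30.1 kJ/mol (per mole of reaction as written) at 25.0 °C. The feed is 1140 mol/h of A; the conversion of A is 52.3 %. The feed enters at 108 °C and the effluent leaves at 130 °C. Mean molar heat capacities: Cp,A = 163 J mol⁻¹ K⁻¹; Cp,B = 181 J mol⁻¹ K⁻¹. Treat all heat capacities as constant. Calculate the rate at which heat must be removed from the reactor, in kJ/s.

Q_out = 3.54 kJ/s

Extent of reaction ξ = 0.523 × 1140 = 596.22 mol/h
Reaction term: ξ·ΔH°_rxn = 596.22 × -30.1 = -17946 kJ/h
Sensible, feed 108→25 °C: -15423 kJ/h
Outlet flows (mol/h): A 543.78, B 596.22
Sensible, products 25→130 °C: 20638 kJ/h
Q = ΔH = -12731 kJ/h = -3.5365 kW
Heat removed = 3.5365 kJ/s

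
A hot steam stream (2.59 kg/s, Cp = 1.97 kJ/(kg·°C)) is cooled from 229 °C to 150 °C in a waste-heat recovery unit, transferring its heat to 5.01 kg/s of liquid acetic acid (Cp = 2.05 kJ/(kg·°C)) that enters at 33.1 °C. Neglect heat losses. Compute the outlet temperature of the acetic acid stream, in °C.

T_c,out = 72.3 °C

Heat released by hot stream: Q = 2.59 × 1.97 × (229 − 150) = 403.08 kJ/s
Energy balance on cold side (adiabatic exchanger): Q = ṁ_c·Cp_c·(T_c,out − T_c,in)
T_c,out = 33.1 + 403.08/(5.01 × 2.05) = 72.347 °C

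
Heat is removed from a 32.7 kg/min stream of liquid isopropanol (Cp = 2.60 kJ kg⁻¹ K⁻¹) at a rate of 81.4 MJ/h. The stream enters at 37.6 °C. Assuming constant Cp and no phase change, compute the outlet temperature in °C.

Q = 81.4 MJ/h = 1356.7 kJ/min
ΔT = Q/(ṁ·Cp) = 1356.7/(32.7×2.60) = 15.957 K
T_out = 37.6 − 15.957 = 21.643 °C

T_out = 21.6 °C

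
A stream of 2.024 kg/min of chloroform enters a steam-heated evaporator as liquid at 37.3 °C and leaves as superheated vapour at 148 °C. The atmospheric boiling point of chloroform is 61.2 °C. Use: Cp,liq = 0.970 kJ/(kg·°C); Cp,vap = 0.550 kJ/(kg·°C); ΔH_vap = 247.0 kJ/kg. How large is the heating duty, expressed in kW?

liquid 37.3→61.2 °C: 23.183 kJ/kg
vaporisation at 61.2 °C: 247 kJ/kg
vapour 61.2→148 °C: 47.74 kJ/kg
Δh = 23.183 + 247 + 47.74 = 317.92 kJ/kg
Q = ṁ·Δh = 2.024 kg/min × 317.92 kJ/kg = 643.48 kJ/min
|Q| = 10.725 kW

Q = 10.7 kW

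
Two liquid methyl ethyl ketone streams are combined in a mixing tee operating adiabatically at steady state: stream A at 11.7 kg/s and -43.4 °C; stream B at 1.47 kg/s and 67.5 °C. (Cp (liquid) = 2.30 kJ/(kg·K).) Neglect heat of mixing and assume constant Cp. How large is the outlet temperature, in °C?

Energy balance with Q = 0: Σ ṁᵢCp,ᵢ(T_out − Tᵢ) = 0
Σ ṁᵢCp,ᵢTᵢ = 11.7×2.30×-43.4 + 1.47×2.30×67.5 = -939.68
Σ ṁᵢCp,ᵢ = 11.7×2.30 + 1.47×2.30 = 30.291
T_out = -939.68 / 30.291 = -31.022 °C

T_out = -31.0 °C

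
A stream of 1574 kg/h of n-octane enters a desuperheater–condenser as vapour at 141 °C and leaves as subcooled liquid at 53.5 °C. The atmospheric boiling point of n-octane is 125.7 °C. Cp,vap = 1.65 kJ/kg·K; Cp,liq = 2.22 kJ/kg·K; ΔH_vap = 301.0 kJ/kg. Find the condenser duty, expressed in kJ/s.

Q_c = 213 kJ/s

vapour 141→125.7 °C: -25.245 kJ/kg
condensation at 125.7 °C: -301 kJ/kg
liquid 125.7→53.5 °C: -160.28 kJ/kg
Δh = -25.245 + -301 + -160.28 = -486.53 kJ/kg
Q = ṁ·Δh = 1574 kg/h × -486.53 kJ/kg = -765800 kJ/h
|Q| = 212.72 kW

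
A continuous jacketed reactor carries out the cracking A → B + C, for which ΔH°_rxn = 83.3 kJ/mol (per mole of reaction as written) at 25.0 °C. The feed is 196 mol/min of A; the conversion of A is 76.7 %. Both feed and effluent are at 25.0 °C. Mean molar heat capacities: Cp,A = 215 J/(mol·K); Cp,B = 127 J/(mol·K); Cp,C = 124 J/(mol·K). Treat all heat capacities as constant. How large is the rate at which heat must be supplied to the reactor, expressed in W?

Extent of reaction ξ = 0.767 × 196 = 150.33 mol/min
Reaction term: ξ·ΔH°_rxn = 150.33 × 83.3 = 12523 kJ/min
Q = ΔH = 12523 kJ/min = 208.71 kW
Heat supplied = 208710 W

Q_in = 209000 W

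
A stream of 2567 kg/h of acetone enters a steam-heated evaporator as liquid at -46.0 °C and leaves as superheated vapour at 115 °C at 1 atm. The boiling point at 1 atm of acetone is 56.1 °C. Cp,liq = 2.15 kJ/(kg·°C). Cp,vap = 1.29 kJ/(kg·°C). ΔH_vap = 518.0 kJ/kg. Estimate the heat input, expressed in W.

Q = 580000 W

liquid -46.0→56.1 °C: 219.51 kJ/kg
vaporisation at 56.1 °C: 518 kJ/kg
vapour 56.1→115 °C: 75.981 kJ/kg
Δh = 219.51 + 518 + 75.981 = 813.5 kJ/kg
Q = ṁ·Δh = 2567 kg/h × 813.5 kJ/kg = 2.0882e+06 kJ/h
|Q| = 580.07 kW = 580070 W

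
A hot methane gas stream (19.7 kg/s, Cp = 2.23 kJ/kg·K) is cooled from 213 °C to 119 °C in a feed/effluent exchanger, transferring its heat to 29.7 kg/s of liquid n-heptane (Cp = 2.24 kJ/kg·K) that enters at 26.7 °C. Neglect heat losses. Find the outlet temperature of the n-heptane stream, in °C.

T_c,out = 88.8 °C

Heat released by hot stream: Q = 19.7 × 2.23 × (213 − 119) = 4129.5 kJ/s
Energy balance on cold side (adiabatic exchanger): Q = ṁ_c·Cp_c·(T_c,out − T_c,in)
T_c,out = 26.7 + 4129.5/(29.7 × 2.24) = 88.772 °C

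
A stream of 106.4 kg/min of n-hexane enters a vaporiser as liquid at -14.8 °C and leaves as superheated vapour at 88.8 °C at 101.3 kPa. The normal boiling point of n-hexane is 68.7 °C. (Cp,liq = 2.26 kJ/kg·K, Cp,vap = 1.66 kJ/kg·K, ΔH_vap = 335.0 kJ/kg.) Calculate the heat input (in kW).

Q = 988 kW

liquid -14.8→68.7 °C: 188.71 kJ/kg
vaporisation at 68.7 °C: 335 kJ/kg
vapour 68.7→88.8 °C: 33.366 kJ/kg
Δh = 188.71 + 335 + 33.366 = 557.08 kJ/kg
Q = ṁ·Δh = 106.4 kg/min × 557.08 kJ/kg = 59273 kJ/min
|Q| = 987.88 kW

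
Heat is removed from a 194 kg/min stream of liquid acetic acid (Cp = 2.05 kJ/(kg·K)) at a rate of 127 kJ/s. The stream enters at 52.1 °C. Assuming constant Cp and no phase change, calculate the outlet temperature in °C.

T_out = 32.9 °C

Q = 127 kJ/s = 7620 kJ/min
ΔT = Q/(ṁ·Cp) = 7620/(194×2.05) = 19.16 K
T_out = 52.1 − 19.16 = 32.94 °C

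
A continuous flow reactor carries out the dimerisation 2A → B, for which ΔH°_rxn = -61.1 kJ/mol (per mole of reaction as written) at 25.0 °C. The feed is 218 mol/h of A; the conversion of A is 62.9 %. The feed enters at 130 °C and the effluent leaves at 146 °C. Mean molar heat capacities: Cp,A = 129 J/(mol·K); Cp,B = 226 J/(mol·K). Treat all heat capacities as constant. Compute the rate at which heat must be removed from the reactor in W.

Extent of reaction ξ = 0.629 × 218 / 2 = 68.561 mol/h
Reaction term: ξ·ΔH°_rxn = 68.561 × -61.1 = -4189.1 kJ/h
Sensible, feed 130→25 °C: -2952.8 kJ/h
Outlet flows (mol/h): A 80.878, B 68.561
Sensible, products 25→146 °C: 3137.3 kJ/h
Q = ΔH = -4004.6 kJ/h = -1.1124 kW
Heat removed = 1112.4 W

Q_out = 1110 W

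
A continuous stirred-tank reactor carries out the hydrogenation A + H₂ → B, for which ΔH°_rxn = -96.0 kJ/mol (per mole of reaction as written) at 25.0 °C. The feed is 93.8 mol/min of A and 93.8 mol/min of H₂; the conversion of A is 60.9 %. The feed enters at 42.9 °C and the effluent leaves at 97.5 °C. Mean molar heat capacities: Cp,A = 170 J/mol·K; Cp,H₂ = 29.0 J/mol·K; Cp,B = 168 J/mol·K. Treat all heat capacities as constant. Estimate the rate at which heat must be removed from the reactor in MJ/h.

Q_out = 276 MJ/h

Extent of reaction ξ = 0.609 × 93.8 = 57.124 mol/min
Reaction term: ξ·ΔH°_rxn = 57.124 × -96.0 = -5483.9 kJ/min
Sensible, feed 42.9→25 °C: -334.12 kJ/min
Outlet flows (mol/min): A 36.676, H₂ 36.676, B 57.124
Sensible, products 25→97.5 °C: 1224.9 kJ/min
Q = ΔH = -4593.1 kJ/min = -76.552 kW
Heat removed = 275.59 MJ/h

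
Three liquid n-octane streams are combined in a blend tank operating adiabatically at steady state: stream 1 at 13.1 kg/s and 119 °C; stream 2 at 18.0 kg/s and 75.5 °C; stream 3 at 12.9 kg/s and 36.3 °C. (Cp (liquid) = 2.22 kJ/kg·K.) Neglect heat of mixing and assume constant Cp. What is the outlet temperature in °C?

T_out = 77.0 °C

Energy balance with Q = 0: Σ ṁᵢCp,ᵢ(T_out − Tᵢ) = 0
T_out = Σ ṁᵢCp,ᵢTᵢ / Σ ṁᵢCp,ᵢ
      = 7517.3 / 97.68 = 76.958 °C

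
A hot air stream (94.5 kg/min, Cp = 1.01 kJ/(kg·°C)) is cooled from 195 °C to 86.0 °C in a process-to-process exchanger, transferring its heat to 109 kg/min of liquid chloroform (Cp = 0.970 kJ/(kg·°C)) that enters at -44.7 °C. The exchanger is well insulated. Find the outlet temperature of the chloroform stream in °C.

T_c,out = 53.7 °C

Heat released by hot stream: Q = 94.5 × 1.01 × (195 − 86.0) = 10404 kJ/min
Energy balance on cold side (adiabatic exchanger): Q = ṁ_c·Cp_c·(T_c,out − T_c,in)
T_c,out = -44.7 + 10404/(109 × 0.970) = 53.697 °C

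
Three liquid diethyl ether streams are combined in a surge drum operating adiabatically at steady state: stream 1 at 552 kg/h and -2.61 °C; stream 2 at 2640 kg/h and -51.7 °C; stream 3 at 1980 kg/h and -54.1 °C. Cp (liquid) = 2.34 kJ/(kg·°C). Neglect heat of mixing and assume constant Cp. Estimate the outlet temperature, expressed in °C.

Energy balance with Q = 0: Σ ṁᵢCp,ᵢ(T_out − Tᵢ) = 0
Σ ṁᵢCp,ᵢTᵢ = 552×2.34×-2.61 + 2640×2.34×-51.7 + 1980×2.34×-54.1 = -573410
Σ ṁᵢCp,ᵢ = 552×2.34 + 2640×2.34 + 1980×2.34 = 12102
T_out = -573410 / 12102 = -47.379 °C

T_out = -47.4 °C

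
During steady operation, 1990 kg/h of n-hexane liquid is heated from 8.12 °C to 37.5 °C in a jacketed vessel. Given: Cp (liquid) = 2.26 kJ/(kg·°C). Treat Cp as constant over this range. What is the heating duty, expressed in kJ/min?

Q = 2200 kJ/min

Q = ṁ·Cp·ΔT = 1990 × 2.26 × (37.5 − 8.12) = 132130 kJ/h
Converting: 132130 / 3600 s = 36.704 kW
Heating duty = 2202.2 kJ/min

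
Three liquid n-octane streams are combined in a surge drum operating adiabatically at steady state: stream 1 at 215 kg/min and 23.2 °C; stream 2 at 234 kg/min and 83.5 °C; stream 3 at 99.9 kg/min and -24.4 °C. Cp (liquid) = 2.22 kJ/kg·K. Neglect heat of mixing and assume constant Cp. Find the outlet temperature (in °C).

T_out = 40.2 °C

Energy balance with Q = 0: Σ ṁᵢCp,ᵢ(T_out − Tᵢ) = 0
T_out = Σ ṁᵢCp,ᵢTᵢ / Σ ṁᵢCp,ᵢ
      = 49039 / 1218.6 = 40.243 °C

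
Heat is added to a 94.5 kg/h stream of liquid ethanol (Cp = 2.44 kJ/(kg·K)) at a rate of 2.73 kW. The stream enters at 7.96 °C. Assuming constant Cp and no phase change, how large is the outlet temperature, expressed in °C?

Q = 2.73 kW = 9828 kJ/h
ΔT = Q/(ṁ·Cp) = 9828/(94.5×2.44) = 42.623 K
T_out = 7.96 + 42.623 = 50.583 °C

T_out = 50.6 °C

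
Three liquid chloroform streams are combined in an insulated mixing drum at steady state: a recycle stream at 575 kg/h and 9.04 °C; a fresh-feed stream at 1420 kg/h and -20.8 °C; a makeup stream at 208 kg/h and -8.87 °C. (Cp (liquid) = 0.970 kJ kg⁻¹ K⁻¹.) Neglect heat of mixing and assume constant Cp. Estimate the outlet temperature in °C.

No heat crosses the boundary, so H_out = H_in.
Σ ṁᵢCp,ᵢTᵢ = 575×0.970×9.04 + 1420×0.970×-20.8 + 208×0.970×-8.87 = -25397
Σ ṁᵢCp,ᵢ = 575×0.970 + 1420×0.970 + 208×0.970 = 2136.9
T_out = -25397 / 2136.9 = -11.885 °C

T_out = -11.9 °C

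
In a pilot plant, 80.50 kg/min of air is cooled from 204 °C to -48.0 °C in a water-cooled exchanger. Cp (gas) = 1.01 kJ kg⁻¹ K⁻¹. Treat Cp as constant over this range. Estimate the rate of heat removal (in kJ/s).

Q_c = 341 kJ/s

Q = ṁ·Cp·ΔT = 80.50 × 1.01 × (-48.0 − 204) = -20489 kJ/min
Converting: 20489 / 60 s = 341.48 kW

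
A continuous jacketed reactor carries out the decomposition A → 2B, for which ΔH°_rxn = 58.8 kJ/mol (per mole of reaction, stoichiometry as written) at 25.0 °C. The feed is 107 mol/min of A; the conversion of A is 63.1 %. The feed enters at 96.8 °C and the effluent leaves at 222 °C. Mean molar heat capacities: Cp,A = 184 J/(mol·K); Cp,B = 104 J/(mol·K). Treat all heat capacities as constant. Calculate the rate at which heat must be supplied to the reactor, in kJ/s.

Q_in = 113 kJ/s

Extent of reaction ξ = 0.631 × 107 = 67.517 mol/min
Reaction term: ξ·ΔH°_rxn = 67.517 × 58.8 = 3970 kJ/min
Sensible, feed 96.8→25 °C: -1413.6 kJ/min
Outlet flows (mol/min): A 39.483, B 135.03
Sensible, products 25→222 °C: 4197.8 kJ/min
Q = ΔH = 6754.2 kJ/min = 112.57 kW
Heat supplied = 112.57 kJ/s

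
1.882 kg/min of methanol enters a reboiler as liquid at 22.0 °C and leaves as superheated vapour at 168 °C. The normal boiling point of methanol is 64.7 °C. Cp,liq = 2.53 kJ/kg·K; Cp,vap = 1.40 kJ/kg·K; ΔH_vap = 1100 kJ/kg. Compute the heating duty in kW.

Q = 42.4 kW

liquid 22.0→64.7 °C: 108.03 kJ/kg
vaporisation at 64.7 °C: 1100 kJ/kg
vapour 64.7→168 °C: 144.62 kJ/kg
Δh = 108.03 + 1100 + 144.62 = 1352.7 kJ/kg
Q = ṁ·Δh = 1.882 kg/min × 1352.7 kJ/kg = 2545.7 kJ/min
|Q| = 42.428 kW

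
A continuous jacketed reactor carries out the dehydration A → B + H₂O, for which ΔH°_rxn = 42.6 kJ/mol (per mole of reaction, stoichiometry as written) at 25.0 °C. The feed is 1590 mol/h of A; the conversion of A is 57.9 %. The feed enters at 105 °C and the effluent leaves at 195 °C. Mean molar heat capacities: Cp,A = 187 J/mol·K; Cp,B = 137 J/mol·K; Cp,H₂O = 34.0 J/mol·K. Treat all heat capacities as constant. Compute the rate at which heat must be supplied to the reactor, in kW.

Q_in = 17.6 kW

Extent of reaction ξ = 0.579 × 1590 = 920.61 mol/h
Reaction term: ξ·ΔH°_rxn = 920.61 × 42.6 = 39218 kJ/h
Sensible, feed 105→25 °C: -23786 kJ/h
Outlet flows (mol/h): A 669.39, B 920.61, H₂O 920.61
Sensible, products 25→195 °C: 48042 kJ/h
Q = ΔH = 63474 kJ/h = 17.632 kW
Heat supplied = 17.632 kW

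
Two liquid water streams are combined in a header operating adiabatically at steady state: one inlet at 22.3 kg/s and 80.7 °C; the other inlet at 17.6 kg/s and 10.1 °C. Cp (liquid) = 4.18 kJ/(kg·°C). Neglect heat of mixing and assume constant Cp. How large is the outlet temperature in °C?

T_out = 49.6 °C

No heat crosses the boundary, so H_out = H_in.
T_out = Σ ṁᵢCp,ᵢTᵢ / Σ ṁᵢCp,ᵢ
      = 8265.4 / 166.78 = 49.558 °C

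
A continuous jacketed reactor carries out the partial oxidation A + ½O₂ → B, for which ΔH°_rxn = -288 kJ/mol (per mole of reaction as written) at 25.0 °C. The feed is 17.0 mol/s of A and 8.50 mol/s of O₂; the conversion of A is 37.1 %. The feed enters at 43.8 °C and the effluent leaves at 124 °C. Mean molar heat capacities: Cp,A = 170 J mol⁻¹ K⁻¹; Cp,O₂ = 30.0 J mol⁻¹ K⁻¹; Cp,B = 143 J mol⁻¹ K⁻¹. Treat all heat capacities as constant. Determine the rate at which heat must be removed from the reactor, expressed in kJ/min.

Extent of reaction ξ = 0.371 × 17.0 = 6.307 mol/s
Reaction term: ξ·ΔH°_rxn = 6.307 × -288 = -1816.4 kJ/s
Sensible, feed 43.8→25 °C: -59.126 kJ/s
Outlet flows (mol/s): A 10.693, O₂ 5.3465, B 6.307
Sensible, products 25→124 °C: 285.13 kJ/s
Q = ΔH = -1590.4 kJ/s = -1590.4 kW
Heat removed = 95425 kJ/min

Q_out = 95400 kJ/min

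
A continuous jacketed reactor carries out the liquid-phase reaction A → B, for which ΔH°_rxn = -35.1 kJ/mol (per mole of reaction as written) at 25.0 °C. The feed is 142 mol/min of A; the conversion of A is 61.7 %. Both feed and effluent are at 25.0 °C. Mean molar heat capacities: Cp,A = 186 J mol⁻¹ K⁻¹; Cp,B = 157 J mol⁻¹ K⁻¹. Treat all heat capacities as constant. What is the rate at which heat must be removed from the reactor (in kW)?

Extent of reaction ξ = 0.617 × 142 = 87.614 mol/min
Reaction term: ξ·ΔH°_rxn = 87.614 × -35.1 = -3075.3 kJ/min
Q = ΔH = -3075.3 kJ/min = -51.254 kW
Heat removed = 51.254 kW

Q_out = 51.3 kW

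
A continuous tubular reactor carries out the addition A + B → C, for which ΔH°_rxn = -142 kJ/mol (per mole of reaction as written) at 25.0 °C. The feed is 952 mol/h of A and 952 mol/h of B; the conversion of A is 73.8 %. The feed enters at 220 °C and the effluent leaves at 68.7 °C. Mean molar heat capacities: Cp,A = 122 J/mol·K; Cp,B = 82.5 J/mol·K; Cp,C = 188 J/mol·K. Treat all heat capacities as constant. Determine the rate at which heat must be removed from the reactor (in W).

Extent of reaction ξ = 0.738 × 952 = 702.58 mol/h
Reaction term: ξ·ΔH°_rxn = 702.58 × -142 = -99766 kJ/h
Sensible, feed 220→25 °C: -37963 kJ/h
Outlet flows (mol/h): A 249.42, B 249.42, C 702.58
Sensible, products 25→68.7 °C: 8001.1 kJ/h
Q = ΔH = -129730 kJ/h = -36.036 kW
Heat removed = 36036 W

Q_out = 36000 W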